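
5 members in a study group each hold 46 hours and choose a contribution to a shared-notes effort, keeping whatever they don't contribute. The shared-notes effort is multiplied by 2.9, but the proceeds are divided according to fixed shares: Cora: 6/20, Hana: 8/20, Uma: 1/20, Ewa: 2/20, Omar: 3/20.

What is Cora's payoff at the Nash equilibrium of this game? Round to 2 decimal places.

86.02 hours

Each unit j contributes comes back to j as 2.9 × (j's share), so j prefers to contribute only if that share exceeds 1/2.9 = 0.3448; otherwise keeping the unit dominates.
Hana alone (share 8/20) is above the threshold, contributing 46; the remaining 4 contribute 0. Total contributed: 46.
Cora keeps 46 and receives 2.9 × 46 × 6/20 = 40.02 from the shared-notes effort, for a payoff of 86.02.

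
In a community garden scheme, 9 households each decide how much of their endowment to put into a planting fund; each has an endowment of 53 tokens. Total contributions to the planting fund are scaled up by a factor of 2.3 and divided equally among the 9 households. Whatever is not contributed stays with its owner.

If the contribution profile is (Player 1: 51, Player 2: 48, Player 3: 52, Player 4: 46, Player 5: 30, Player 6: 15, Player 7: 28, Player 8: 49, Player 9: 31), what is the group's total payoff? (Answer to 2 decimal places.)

Total contributed: 51 + 48 + 52 + 46 + 30 + 15 + 28 + 49 + 31 = 350; total kept: 9 × 53 − 350 = 127.
The planting fund pays out 2.3 × 350 = 805.00 in aggregate.
Group total = 127 + 805.00 = 932.00.

932.00 tokens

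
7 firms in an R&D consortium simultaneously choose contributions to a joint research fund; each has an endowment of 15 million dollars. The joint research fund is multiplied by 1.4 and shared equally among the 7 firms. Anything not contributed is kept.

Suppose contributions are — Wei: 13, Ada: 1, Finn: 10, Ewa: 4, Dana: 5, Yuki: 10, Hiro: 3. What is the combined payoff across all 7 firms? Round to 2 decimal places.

Total contributed: 13 + 1 + 10 + 4 + 5 + 10 + 3 = 46; total kept: 7 × 15 − 46 = 59.
The joint research fund pays out 1.4 × 46 = 64.40 in aggregate.
Group total = 59 + 64.40 = 123.40.

123.40 million dollars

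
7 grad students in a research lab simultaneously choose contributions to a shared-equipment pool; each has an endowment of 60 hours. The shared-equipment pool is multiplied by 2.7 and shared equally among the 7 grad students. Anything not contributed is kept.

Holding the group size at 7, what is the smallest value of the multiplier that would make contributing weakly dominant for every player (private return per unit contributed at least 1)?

7

A contributed unit returns (multiplier)/7 to its contributor.
This reaches 1 exactly when the multiplier is 7.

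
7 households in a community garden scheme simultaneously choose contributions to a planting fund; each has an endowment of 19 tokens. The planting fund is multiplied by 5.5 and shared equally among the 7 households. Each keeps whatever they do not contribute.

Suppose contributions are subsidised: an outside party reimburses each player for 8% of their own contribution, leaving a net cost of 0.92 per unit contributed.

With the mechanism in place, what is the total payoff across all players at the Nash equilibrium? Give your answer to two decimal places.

Even with the mechanism, each unit contributed returns only (5.5/7) / 0.92 = 0.8540 per unit of net cost, so contributing nothing is still dominant.
Everyone keeps their endowment and the group total is 7 × 19 = 133.

133.00 tokens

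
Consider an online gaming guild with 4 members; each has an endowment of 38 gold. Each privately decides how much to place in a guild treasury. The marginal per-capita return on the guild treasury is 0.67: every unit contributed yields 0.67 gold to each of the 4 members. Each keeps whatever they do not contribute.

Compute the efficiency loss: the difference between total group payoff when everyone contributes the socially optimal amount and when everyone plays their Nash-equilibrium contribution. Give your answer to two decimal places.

The private return per contributed unit is 0.67 < 1, so contributing 0 is dominant for every player. At the Nash equilibrium everyone keeps their 38, and the group total is 4 × 38 = 152.
Each contributed unit returns 2.680 to the group as a whole (0.67 to each of 4 players), which exceeds 1, so the social optimum is full contribution: group total = 2.680 × 152 = 407.36.
Efficiency loss = 407.36 − 152 = 255.36.

255.36 gold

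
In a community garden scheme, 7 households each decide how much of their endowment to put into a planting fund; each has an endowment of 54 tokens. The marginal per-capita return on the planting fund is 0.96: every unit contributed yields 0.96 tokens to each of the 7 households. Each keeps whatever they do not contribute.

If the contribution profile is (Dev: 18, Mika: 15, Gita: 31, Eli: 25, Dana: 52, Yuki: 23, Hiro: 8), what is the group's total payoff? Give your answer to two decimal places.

1361.84 tokens

Total contributed: 18 + 15 + 31 + 25 + 52 + 23 + 8 = 172; total kept: 7 × 54 − 172 = 206.
The planting fund pays out 0.96 × 7 × 172 = 1155.84 in aggregate.
Group total = 206 + 1155.84 = 1361.84.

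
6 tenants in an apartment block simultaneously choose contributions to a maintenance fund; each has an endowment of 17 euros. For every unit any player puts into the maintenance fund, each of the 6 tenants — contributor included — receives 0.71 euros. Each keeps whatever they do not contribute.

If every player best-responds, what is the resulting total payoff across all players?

The private return per contributed unit is 0.71 < 1, so contributing 0 is dominant for every player. At the Nash equilibrium everyone keeps their 17, and the group total is 6 × 17 = 102.

102.00 euros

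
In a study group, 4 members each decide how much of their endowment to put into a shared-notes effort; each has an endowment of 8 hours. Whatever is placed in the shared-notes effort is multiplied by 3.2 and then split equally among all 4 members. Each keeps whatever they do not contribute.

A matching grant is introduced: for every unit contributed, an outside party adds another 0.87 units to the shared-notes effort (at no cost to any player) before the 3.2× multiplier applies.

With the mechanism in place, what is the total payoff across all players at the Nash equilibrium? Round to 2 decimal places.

Under the mechanism each unit contributed yields 3.2 × 1.87 / 4 = 1.4960 back to its contributor per unit of net cost, which exceeds 1, making full contribution the dominant choice for everyone.
At the Nash equilibrium everyone contributes 8. Group total payoff = 3.2 × 1.87 × 32 = 191.49.

191.49 hours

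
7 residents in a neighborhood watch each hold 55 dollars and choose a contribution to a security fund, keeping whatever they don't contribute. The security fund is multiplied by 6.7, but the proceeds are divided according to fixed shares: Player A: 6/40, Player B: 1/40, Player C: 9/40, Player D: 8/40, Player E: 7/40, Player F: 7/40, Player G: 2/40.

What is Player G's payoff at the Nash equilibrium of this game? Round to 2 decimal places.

For player j, contributing a unit is worthwhile iff 6.7 × (j's share) ≥ 1, i.e. iff j's share is at least 0.1493.
Player A, Player C, Player D, Player E and Player F clear that bar, contributing 55 each; the remaining 2 contribute 0. Total contributed: 275.
Player G keeps 55 and receives 6.7 × 275 × 2/40 = 92.13 from the security fund, for a payoff of 147.13.

147.13 dollars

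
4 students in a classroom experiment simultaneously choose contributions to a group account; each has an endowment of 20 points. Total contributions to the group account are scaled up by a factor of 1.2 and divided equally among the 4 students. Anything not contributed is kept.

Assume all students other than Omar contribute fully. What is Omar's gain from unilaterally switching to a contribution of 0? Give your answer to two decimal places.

14.00 points

Switching from a contribution of 20 to 0 lets Omar keep an extra 20 points, but lowers the group account by 20, which costs Omar their own share of that drop: 1.2/4 × 20 = 6.00.
Net gain = 20 − 6.00 = 14.00. The private return per contributed unit (0.3000) is below 1, so free-riding is indeed the best response regardless of what the others do.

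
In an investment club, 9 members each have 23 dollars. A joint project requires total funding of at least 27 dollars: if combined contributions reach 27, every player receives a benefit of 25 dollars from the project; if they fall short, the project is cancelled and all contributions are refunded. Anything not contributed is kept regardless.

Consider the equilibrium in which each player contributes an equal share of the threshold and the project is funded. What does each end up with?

Equal share of the threshold: 27/9 = 3.
At this profile no one gains by cutting their contribution: any cut drops the total below 27, the project is cancelled, contributions are refunded, and the deviator ends with 23, which is less than 23 − 3 + 25 = 45. Contributing more than 3 just wastes the excess. So contributing exactly 3 is a best response.
Each player's payoff: 23 − 3 + 25 = 45.

45 dollars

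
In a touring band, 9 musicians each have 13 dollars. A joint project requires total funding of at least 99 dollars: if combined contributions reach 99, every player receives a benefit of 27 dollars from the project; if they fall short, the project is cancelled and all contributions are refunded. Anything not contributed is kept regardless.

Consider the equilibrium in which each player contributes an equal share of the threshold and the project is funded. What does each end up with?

29 dollars

Equal share of the threshold: 99/9 = 11.
At this profile no one gains by cutting their contribution: any cut drops the total below 99, the project is cancelled, contributions are refunded, and the deviator ends with 13, which is less than 13 − 11 + 27 = 29. Contributing more than 11 just wastes the excess. So contributing exactly 11 is a best response.
Each player's payoff: 13 − 11 + 27 = 29.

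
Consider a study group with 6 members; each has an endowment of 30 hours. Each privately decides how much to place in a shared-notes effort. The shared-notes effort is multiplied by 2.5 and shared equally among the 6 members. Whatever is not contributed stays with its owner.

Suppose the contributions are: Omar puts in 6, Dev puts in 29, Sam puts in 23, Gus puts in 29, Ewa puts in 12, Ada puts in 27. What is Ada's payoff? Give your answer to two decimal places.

55.50 hours

Total contributed: 6 + 29 + 23 + 29 + 12 + 27 = 126.
Each receives 2.5 × 126 / 6 = 52.50 from the shared-notes effort.
Ada keeps 30 − 27 = 3, so Ada's payoff is 3 + 52.50 = 55.50.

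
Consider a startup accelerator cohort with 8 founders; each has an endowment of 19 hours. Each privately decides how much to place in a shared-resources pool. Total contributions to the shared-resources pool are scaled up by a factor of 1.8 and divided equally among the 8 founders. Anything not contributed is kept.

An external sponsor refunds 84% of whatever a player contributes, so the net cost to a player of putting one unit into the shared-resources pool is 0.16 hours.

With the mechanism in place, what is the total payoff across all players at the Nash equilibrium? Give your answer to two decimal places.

Under the mechanism each unit contributed yields (1.8/8) / 0.16 = 1.4063 back to its contributor per unit of net cost, which exceeds 1, making full contribution the dominant choice for everyone.
At the Nash equilibrium everyone contributes 19. Group total payoff = 8 × (19 × 0.84 + 1.8 × 19) = 401.28.

401.28 hours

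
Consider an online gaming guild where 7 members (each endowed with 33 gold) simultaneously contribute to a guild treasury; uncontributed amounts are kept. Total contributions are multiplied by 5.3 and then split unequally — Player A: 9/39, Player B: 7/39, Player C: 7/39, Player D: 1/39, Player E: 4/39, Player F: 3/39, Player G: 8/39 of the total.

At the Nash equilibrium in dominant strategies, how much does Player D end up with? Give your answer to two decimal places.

Player j's private return per contributed unit is 5.3 × (j's share). Contributing is weakly dominant for j when that share is at least 1/5.3 = 0.1887, and contributing 0 is dominant otherwise.
Player A and Player G are above the threshold, contributing 33 each; the remaining 5 contribute 0. Total contributed: 66.
Player D keeps 33 and receives 5.3 × 66 × 1/39 = 8.97 from the guild treasury, for a payoff of 41.97.

41.97 gold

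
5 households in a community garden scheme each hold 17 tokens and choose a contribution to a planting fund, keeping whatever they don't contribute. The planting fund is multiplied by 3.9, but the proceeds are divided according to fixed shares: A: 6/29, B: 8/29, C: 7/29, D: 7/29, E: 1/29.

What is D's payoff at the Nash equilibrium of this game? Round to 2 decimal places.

33.00 tokens

For player j, contributing a unit is worthwhile iff 3.9 × (j's share) ≥ 1, i.e. iff j's share is at least 0.2564.
Only B (8/29) clears that bar, contributing 17; the remaining 4 contribute 0. Total contributed: 17.
D keeps 17 and receives 3.9 × 17 × 7/29 = 16.00 from the planting fund, for a payoff of 33.00.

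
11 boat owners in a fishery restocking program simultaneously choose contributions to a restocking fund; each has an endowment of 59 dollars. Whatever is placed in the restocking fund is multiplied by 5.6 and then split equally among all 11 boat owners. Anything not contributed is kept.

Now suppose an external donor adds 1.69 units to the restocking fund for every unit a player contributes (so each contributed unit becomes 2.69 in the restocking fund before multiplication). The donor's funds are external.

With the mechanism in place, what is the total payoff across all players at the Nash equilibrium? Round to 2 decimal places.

9776.54 dollars

With the mechanism, a contributed unit returns 5.6 × 2.69 / 11 = 1.3695 per unit of net cost to the contributor — now above 1 — so contributing fully is weakly dominant for every player.
So the Nash equilibrium is full contribution by all 11; the group earns 5.6 × 2.69 × 649 = 9776.54.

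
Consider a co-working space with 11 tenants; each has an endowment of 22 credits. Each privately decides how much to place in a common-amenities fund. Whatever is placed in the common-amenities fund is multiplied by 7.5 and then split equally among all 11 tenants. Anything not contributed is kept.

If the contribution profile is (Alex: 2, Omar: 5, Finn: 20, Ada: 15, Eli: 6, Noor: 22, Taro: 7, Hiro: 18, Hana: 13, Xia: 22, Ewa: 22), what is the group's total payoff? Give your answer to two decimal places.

1230.00 credits

Total contributed: 2 + 5 + 20 + 15 + 6 + 22 + 7 + 18 + 13 + 22 + 22 = 152; total kept: 11 × 22 − 152 = 90.
The common-amenities fund pays out 7.5 × 152 = 1140.00 in aggregate.
Group total = 90 + 1140.00 = 1230.00.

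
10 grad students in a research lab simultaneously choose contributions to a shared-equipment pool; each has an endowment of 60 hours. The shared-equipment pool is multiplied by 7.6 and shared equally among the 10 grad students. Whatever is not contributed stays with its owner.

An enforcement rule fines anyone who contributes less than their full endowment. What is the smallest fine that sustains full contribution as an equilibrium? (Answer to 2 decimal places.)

Given the others contribute fully, the best deviation is to contribute 0 (any partial contribution still incurs the fine and gives up units whose private return 0.7600 is below 1).
Deviating from 60 to 0 saves 60 hours but forfeits the deviator's share of the drop in the shared-equipment pool: 7.6/10 × 60 = 45.60.
So the deviation gain is 60 − 45.60 = 14.40, and the fine must be at least 14.40 hours to wipe it out.

14.40 hours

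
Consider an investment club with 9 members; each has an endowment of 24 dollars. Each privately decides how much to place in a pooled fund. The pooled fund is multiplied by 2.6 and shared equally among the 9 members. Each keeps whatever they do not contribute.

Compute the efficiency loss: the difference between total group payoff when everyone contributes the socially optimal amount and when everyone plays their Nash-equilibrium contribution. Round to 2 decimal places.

Each contributed unit returns 2.6/9 = 0.2889 to its contributor — below 1 — so contributing 0 is dominant for every player. At the Nash equilibrium everyone keeps their 24, and the group total is 9 × 24 = 216.
Each contributed unit returns 2.600 to the group as a whole (0.2889 to each of 9 players), which exceeds 1, so the social optimum is full contribution: group total = 2.600 × 216 = 561.60.
Efficiency loss = 561.60 − 216 = 345.60.

345.60 dollars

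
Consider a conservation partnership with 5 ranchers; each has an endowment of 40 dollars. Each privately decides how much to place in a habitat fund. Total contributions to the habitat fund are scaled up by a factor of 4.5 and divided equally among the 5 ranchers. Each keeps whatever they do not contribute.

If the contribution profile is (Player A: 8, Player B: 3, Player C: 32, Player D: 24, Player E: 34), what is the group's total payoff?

Total contributed: 8 + 3 + 32 + 24 + 34 = 101; total kept: 5 × 40 − 101 = 99.
The habitat fund pays out 4.5 × 101 = 454.50 in aggregate.
Group total = 99 + 454.50 = 553.50.

553.50 dollars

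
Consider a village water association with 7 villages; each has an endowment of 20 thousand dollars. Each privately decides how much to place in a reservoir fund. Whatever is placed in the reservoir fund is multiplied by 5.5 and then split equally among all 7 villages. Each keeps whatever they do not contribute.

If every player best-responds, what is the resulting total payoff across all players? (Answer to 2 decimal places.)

Each contributed unit returns 5.5/7 = 0.7857 to its contributor — below 1 — so contributing 0 is dominant for every player. At the Nash equilibrium everyone keeps their 20, and the group total is 7 × 20 = 140.

140.00 thousand dollars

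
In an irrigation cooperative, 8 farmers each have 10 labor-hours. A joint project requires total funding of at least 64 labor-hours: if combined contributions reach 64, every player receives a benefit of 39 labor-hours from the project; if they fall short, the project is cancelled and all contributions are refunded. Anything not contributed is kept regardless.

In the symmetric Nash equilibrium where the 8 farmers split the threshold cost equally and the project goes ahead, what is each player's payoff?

Equal share of the threshold: 64/8 = 8.
At this profile no one gains by cutting their contribution: any cut drops the total below 64, the project is cancelled, contributions are refunded, and the deviator ends with 10, which is less than 10 − 8 + 39 = 41. Contributing more than 8 just wastes the excess. So contributing exactly 8 is a best response.
Each player's payoff: 10 − 8 + 39 = 41.

41 labor-hours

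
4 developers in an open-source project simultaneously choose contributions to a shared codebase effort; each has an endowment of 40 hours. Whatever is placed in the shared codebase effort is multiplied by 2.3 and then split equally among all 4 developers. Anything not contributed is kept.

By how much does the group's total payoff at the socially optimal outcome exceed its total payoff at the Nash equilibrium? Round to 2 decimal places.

Each contributed unit returns 2.3/4 = 0.5750 to its contributor — below 1 — so contributing 0 is dominant for every player. At the Nash equilibrium everyone keeps their 40, and the group total is 4 × 40 = 160.
Each contributed unit returns 2.300 to the group as a whole (0.5750 to each of 4 players), which exceeds 1, so the social optimum is full contribution: group total = 2.300 × 160 = 368.00.
Efficiency loss = 368.00 − 160 = 208.00.

208.00 hours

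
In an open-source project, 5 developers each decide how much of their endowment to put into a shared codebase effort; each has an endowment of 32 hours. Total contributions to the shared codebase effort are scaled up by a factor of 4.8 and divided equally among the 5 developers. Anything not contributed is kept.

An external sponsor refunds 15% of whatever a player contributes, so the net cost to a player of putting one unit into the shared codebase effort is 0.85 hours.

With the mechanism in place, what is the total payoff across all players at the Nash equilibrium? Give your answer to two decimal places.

With the mechanism, a contributed unit returns (4.8/5) / 0.85 = 1.1294 per unit of net cost to the contributor — now above 1 — so contributing fully is weakly dominant for every player.
So the Nash equilibrium is full contribution by all 5; the group earns 5 × (32 × 0.15 + 4.8 × 32) = 792.00.

792.00 hours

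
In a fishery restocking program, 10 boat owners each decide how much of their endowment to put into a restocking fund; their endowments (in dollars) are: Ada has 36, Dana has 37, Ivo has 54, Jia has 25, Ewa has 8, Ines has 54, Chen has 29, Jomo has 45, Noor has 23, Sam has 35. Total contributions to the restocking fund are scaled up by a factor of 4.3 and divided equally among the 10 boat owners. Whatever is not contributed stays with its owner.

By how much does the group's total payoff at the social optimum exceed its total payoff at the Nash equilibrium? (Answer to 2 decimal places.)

1141.80 dollars

The private return per contributed unit is 4.3/10 = 0.4300 < 1 for every player regardless of endowment, so the Nash equilibrium is zero contribution and the group total is Σ E_j = 36 + 37 + 54 + 25 + 8 + 54 + 29 + 45 + 23 + 35 = 346.
Each contributed unit returns 4.300 to the group, so the social optimum is full contribution by everyone: group total = 4.300 × 346 = 1487.80.
Efficiency loss = (4.300 − 1) × 346 = 1141.80.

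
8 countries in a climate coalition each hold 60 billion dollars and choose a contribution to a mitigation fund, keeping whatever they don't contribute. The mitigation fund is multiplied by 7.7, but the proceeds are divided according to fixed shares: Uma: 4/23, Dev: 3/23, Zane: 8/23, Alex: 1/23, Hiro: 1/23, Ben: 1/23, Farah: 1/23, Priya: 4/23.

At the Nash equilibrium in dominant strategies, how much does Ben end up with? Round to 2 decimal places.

140.35 billion dollars

For player j, contributing a unit is worthwhile iff 7.7 × (j's share) ≥ 1, i.e. iff j's share is at least 0.1299.
Uma, Dev, Zane and Priya are above the threshold, contributing 60 each; the remaining 4 contribute 0. Total contributed: 240.
Ben keeps 60 and receives 7.7 × 240 × 1/23 = 80.35 from the mitigation fund, for a payoff of 140.35.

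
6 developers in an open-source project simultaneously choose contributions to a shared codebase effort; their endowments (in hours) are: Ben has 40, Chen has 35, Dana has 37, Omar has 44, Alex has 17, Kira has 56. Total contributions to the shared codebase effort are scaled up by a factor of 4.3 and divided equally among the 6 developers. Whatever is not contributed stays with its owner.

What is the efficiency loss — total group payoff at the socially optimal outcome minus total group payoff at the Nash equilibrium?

755.70 hours

The private return per contributed unit is 4.3/6 = 0.7167 < 1 for every player regardless of endowment, so the Nash equilibrium is zero contribution and the group total is Σ E_j = 40 + 35 + 37 + 44 + 17 + 56 = 229.
Each contributed unit returns 4.300 to the group, so the social optimum is full contribution by everyone: group total = 4.300 × 229 = 984.70.
Efficiency loss = (4.300 − 1) × 229 = 755.70.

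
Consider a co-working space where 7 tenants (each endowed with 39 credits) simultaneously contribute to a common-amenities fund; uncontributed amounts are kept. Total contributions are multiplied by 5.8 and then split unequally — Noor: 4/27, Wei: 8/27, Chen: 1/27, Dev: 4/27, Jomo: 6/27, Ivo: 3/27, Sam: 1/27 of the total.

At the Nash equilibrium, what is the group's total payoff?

647.40 credits

Player j's private return per contributed unit is 5.8 × (j's share). Contributing is weakly dominant for j when that share is at least 1/5.8 = 0.1724, and contributing 0 is dominant otherwise.
Wei and Jomo clear that bar, contributing 39 each; the remaining 5 contribute 0. Total contributed: 78.
The common-amenities fund pays out 5.8 × 78 = 452.40 in total (split across the unequal shares, but the aggregate is all that matters for the group sum).
The 5 free-riders keep 39 each, adding 195. Group total = 195 + 452.40 = 647.40.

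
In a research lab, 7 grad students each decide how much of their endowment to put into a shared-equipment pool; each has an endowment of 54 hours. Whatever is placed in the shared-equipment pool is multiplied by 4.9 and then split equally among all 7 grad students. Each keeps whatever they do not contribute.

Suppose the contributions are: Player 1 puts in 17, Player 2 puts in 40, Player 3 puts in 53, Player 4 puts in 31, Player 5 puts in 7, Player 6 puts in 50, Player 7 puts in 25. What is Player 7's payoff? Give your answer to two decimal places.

185.10 hours

Total contributed: 17 + 40 + 53 + 31 + 7 + 50 + 25 = 223.
Each receives 4.9 × 223 / 7 = 156.10 from the shared-equipment pool.
Player 7 keeps 54 − 25 = 29, so Player 7's payoff is 29 + 156.10 = 185.10.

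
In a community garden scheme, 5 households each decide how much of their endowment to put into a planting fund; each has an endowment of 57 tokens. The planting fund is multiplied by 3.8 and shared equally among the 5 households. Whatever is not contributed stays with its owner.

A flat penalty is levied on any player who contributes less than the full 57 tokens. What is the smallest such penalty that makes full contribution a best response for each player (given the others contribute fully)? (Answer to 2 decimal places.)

Given the others contribute fully, the best deviation is to contribute 0 (any partial contribution still incurs the fine and gives up units whose private return 0.7600 is below 1).
Deviating from 57 to 0 saves 57 tokens but forfeits the deviator's share of the drop in the planting fund: 3.8/5 × 57 = 43.32.
So the deviation gain is 57 − 43.32 = 13.68, and the fine must be at least 13.68 tokens to wipe it out.

13.68 tokens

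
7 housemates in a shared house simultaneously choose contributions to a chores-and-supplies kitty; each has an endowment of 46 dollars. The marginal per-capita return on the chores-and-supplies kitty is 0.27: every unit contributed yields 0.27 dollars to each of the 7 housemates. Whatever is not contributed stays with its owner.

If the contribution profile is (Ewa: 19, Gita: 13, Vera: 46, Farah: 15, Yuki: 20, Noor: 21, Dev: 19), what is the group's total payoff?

Total contributed: 19 + 13 + 46 + 15 + 20 + 21 + 19 = 153; total kept: 7 × 46 − 153 = 169.
The chores-and-supplies kitty pays out 0.27 × 7 × 153 = 289.17 in aggregate.
Group total = 169 + 289.17 = 458.17.

458.17 dollars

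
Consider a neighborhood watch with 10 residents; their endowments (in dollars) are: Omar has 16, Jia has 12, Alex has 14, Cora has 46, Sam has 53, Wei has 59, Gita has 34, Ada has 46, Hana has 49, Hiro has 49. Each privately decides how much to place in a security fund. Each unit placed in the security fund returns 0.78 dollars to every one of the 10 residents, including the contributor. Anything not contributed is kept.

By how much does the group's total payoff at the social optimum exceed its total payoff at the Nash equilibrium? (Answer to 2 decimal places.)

2570.40 dollars

The private return per contributed unit is 0.78 < 1 for everyone, so the Nash equilibrium is zero contribution and the group total is Σ E_j = 16 + 12 + 14 + 46 + 53 + 59 + 34 + 46 + 49 + 49 = 378.
Each contributed unit returns 7.800 to the group, so the social optimum is full contribution by everyone: group total = 7.800 × 378 = 2948.40.
Efficiency loss = (7.800 − 1) × 378 = 2570.40.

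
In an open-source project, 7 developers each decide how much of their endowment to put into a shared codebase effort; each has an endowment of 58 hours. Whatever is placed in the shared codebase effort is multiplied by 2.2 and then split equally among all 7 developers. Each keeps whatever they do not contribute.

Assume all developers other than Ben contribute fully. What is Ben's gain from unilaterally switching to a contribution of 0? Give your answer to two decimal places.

39.77 hours

Switching from a contribution of 58 to 0 lets Ben keep an extra 58 hours, but lowers the shared codebase effort by 58, which costs Ben their own share of that drop: 2.2/7 × 58 = 18.23.
Net gain = 58 − 18.23 = 39.77. The private return per contributed unit (0.3143) is below 1, so free-riding is indeed the best response regardless of what the others do.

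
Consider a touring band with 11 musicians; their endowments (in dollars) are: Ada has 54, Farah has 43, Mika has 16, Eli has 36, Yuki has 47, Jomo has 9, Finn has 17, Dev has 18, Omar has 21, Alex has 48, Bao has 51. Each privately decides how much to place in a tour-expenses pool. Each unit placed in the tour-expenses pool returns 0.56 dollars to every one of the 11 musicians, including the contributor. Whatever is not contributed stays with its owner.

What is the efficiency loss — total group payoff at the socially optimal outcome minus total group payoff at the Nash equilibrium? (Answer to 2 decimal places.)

1857.60 dollars

The private return per contributed unit is 0.56 < 1 for everyone, so the Nash equilibrium is zero contribution and the group total is Σ E_j = 54 + 43 + 16 + 36 + 47 + 9 + 17 + 18 + 21 + 48 + 51 = 360.
Each contributed unit returns 6.160 to the group, so the social optimum is full contribution by everyone: group total = 6.160 × 360 = 2217.60.
Efficiency loss = (6.160 − 1) × 360 = 1857.60.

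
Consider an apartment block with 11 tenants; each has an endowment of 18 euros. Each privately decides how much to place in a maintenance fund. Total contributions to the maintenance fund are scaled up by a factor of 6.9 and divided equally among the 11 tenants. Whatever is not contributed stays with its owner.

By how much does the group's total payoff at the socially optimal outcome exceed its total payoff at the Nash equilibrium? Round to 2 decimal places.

1168.20 euros

Each contributed unit returns 6.9/11 = 0.6273 to its contributor — below 1 — so contributing 0 is dominant for every player. At the Nash equilibrium everyone keeps their 18, and the group total is 11 × 18 = 198.
Each contributed unit returns 6.900 to the group as a whole (0.6273 to each of 11 players), which exceeds 1, so the social optimum is full contribution: group total = 6.900 × 198 = 1366.20.
Efficiency loss = 1366.20 − 198 = 1168.20.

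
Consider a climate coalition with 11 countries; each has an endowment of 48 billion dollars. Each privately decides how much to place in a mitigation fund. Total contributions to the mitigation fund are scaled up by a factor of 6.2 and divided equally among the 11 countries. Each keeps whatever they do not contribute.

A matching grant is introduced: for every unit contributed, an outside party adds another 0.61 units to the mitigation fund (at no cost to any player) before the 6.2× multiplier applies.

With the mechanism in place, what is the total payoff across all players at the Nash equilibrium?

The effective private return is 6.2 × 1.61 / 11 = 0.9075, which is still under 1, so the mechanism doesn't change anyone's dominant strategy: zero contribution.
Everyone keeps their endowment and the group total is 11 × 48 = 528.

528.00 billion dollars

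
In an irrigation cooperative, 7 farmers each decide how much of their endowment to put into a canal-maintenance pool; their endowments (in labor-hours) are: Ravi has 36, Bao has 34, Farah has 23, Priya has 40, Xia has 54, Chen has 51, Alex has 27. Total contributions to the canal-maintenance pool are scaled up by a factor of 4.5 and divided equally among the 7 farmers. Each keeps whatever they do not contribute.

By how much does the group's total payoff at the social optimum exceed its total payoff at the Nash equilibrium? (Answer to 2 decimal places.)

927.50 labor-hours

The private return per contributed unit is 4.5/7 = 0.6429 < 1 for every player regardless of endowment, so the Nash equilibrium is zero contribution and the group total is Σ E_j = 36 + 34 + 23 + 40 + 54 + 51 + 27 = 265.
Each contributed unit returns 4.500 to the group, so the social optimum is full contribution by everyone: group total = 4.500 × 265 = 1192.50.
Efficiency loss = (4.500 − 1) × 265 = 927.50.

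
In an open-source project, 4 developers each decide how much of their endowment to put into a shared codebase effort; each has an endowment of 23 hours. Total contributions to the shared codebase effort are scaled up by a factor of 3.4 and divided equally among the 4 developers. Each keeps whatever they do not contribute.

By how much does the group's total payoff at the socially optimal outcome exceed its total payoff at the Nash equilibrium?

220.80 hours

Each contributed unit returns 3.4/4 = 0.8500 to its contributor — below 1 — so contributing 0 is dominant for every player. At the Nash equilibrium everyone keeps their 23, and the group total is 4 × 23 = 92.
Each contributed unit returns 3.400 to the group as a whole (0.8500 to each of 4 players), which exceeds 1, so the social optimum is full contribution: group total = 3.400 × 92 = 312.80.
Efficiency loss = 312.80 − 92 = 220.80.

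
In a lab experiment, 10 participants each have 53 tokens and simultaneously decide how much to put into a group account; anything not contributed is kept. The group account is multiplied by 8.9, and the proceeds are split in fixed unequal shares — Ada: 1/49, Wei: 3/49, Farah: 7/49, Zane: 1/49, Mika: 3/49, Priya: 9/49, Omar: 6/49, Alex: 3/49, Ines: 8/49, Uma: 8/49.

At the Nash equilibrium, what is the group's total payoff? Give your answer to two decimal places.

2623.50 tokens

Player j's private return per contributed unit is 8.9 × (j's share). Contributing is weakly dominant for j when that share is at least 1/8.9 = 0.1124, and contributing 0 is dominant otherwise.
Farah, Priya, Omar, Ines and Uma are above the threshold, contributing 53 each; the remaining 5 contribute 0. Total contributed: 265.
The group account pays out 8.9 × 265 = 2358.50 in total (split across the unequal shares, but the aggregate is all that matters for the group sum).
The 5 free-riders keep 53 each, adding 265. Group total = 265 + 2358.50 = 2623.50.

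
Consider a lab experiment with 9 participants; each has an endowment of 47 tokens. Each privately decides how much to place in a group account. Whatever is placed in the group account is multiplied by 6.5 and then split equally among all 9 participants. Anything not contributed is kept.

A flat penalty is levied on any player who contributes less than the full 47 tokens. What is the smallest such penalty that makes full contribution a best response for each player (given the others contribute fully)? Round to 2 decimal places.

13.06 tokens

Given the others contribute fully, the best deviation is to contribute 0 (any partial contribution still incurs the fine and gives up units whose private return 0.7222 is below 1).
Deviating from 47 to 0 saves 47 tokens but forfeits the deviator's share of the drop in the group account: 6.5/9 × 47 = 33.94.
So the deviation gain is 47 − 33.94 = 13.06, and the fine must be at least 13.06 tokens to wipe it out.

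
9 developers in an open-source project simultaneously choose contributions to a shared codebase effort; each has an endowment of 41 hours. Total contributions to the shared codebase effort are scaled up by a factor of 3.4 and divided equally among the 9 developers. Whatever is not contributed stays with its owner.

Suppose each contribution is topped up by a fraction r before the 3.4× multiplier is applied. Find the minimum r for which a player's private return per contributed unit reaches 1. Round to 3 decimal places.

1.647

With matching at rate r, one contributed unit becomes (1 + r) in the shared codebase effort and returns 3.4 × (1 + r) / 9 to the contributor.
Setting this equal to 1: 1 + r = 9/3.4 = 2.6471.
So the minimum matching rate is r = 2.6471 − 1 = 1.647.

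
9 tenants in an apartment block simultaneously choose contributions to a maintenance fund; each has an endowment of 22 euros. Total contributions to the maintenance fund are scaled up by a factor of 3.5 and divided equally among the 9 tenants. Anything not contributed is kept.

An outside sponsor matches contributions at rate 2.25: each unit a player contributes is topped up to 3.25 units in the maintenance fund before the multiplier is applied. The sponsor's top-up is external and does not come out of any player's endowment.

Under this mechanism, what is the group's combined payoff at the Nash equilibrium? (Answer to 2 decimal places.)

2252.25 euros

The effective private return per unit is now 3.5 × 3.25 / 9 = 1.2639 > 1, so every player's dominant strategy flips to full contribution.
So the Nash equilibrium is full contribution by all 9; the group earns 3.5 × 3.25 × 198 = 2252.25.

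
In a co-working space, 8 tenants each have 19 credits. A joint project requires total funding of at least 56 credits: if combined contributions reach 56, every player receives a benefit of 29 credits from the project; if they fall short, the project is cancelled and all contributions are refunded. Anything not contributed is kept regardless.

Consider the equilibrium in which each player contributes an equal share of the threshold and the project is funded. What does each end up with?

Equal share of the threshold: 56/8 = 7.
At this profile no one gains by cutting their contribution: any cut drops the total below 56, the project is cancelled, contributions are refunded, and the deviator ends with 19, which is less than 19 − 7 + 29 = 41. Contributing more than 7 just wastes the excess. So contributing exactly 7 is a best response.
Each player's payoff: 19 − 7 + 29 = 41.

41 credits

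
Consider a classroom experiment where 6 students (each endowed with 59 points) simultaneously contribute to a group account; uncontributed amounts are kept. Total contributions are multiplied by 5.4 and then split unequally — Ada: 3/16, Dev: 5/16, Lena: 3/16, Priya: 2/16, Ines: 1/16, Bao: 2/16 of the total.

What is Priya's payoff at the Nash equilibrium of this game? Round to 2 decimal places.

A player with share s gets back 5.4·s per unit contributed, so full contribution is dominant for anyone with s > 1/5.4 = 0.1852 and zero contribution is dominant for anyone below.
The shares above 0.1852 belong to Ada, Dev and Lena, contributing 59 each; the remaining 3 contribute 0. Total contributed: 177.
Priya keeps 59 and receives 5.4 × 177 × 2/16 = 119.48 from the group account, for a payoff of 178.48.

178.48 points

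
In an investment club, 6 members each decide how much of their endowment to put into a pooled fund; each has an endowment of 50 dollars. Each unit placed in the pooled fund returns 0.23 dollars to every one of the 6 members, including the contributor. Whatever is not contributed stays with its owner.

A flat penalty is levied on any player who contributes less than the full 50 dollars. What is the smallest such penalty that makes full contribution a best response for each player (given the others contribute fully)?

Given the others contribute fully, the best deviation is to contribute 0 (any partial contribution still incurs the fine and gives up units whose private return 0.23 is below 1).
Deviating from 50 to 0 saves 50 dollars but forfeits the deviator's share of the drop in the pooled fund: 0.23 × 50 = 11.50.
So the deviation gain is 50 − 11.50 = 38.50, and the fine must be at least 38.50 dollars to wipe it out.

38.50 dollars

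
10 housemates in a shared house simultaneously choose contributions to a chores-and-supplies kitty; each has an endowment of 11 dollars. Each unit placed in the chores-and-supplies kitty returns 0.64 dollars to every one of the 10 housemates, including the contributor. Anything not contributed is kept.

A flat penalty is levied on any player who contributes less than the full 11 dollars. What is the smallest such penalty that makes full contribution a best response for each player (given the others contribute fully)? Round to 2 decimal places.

Given the others contribute fully, the best deviation is to contribute 0 (any partial contribution still incurs the fine and gives up units whose private return 0.64 is below 1).
Deviating from 11 to 0 saves 11 dollars but forfeits the deviator's share of the drop in the chores-and-supplies kitty: 0.64 × 11 = 7.04.
So the deviation gain is 11 − 7.04 = 3.96, and the fine must be at least 3.96 dollars to wipe it out.

3.96 dollars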